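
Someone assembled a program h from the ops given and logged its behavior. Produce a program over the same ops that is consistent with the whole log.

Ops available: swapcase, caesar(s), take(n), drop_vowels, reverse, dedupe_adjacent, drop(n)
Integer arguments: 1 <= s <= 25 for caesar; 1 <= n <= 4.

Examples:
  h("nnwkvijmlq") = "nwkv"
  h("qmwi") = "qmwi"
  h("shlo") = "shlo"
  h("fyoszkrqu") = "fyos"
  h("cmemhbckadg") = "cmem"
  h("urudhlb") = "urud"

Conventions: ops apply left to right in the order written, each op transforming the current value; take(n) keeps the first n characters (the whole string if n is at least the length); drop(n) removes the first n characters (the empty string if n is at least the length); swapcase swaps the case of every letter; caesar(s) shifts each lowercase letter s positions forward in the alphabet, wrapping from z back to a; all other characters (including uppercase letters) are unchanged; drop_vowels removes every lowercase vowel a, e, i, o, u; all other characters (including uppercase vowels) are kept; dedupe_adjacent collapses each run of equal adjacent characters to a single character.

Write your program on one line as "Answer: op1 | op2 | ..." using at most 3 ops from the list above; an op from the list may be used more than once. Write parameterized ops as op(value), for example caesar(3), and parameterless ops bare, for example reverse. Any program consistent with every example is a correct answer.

dedupe_adjacent | take(4)

Check, running the answer program on each example:
  "nnwkvijmlq" -> "nwkvijmlq" -> "nwkv"
  "qmwi" -> "qmwi" -> "qmwi"
  "shlo" -> "shlo" -> "shlo"
  "fyoszkrqu" -> "fyoszkrqu" -> "fyos"
  "cmemhbckadg" -> "cmemhbckadg" -> "cmem"
  "urudhlb" -> "urudhlb" -> "urud"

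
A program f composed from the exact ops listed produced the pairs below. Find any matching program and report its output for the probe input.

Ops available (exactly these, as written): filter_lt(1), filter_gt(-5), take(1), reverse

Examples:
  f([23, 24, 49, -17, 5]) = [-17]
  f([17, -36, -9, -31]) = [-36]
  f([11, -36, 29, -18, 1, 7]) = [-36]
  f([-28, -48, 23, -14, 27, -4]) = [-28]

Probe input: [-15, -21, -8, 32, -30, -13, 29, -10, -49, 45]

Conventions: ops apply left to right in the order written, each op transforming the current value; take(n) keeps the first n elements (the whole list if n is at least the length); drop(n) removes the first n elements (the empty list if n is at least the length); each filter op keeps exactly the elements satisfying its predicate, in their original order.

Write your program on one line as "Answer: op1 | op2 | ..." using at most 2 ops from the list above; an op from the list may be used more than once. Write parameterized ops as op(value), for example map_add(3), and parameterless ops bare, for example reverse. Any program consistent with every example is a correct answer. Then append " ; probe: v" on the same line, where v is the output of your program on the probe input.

filter_lt(1) | take(1) ; probe: [-15]

Check, running the answer program on each example:
  [23, 24, 49, -17, 5] -> [-17] -> [-17]
  [17, -36, -9, -31] -> [-36, -9, -31] -> [-36]
  [11, -36, 29, -18, 1, 7] -> [-36, -18] -> [-36]
  [-28, -48, 23, -14, 27, -4] -> [-28, -48, -14, -4] -> [-28]
  probe: [-15, -21, -8, 32, -30, -13, 29, -10, -49, 45] -> [-15, -21, -8, -30, -13, -10, -49] -> [-15]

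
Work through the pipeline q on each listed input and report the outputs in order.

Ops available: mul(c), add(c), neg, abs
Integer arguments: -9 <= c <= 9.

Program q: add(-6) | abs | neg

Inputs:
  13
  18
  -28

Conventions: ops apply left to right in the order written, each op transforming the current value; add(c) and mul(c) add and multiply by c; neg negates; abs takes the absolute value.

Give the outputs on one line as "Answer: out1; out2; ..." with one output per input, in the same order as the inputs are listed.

Execution, op by op:
  13 -> 7 -> 7 -> -7
  18 -> 12 -> 12 -> -12
  -28 -> -34 -> 34 -> -34

-7; -12; -34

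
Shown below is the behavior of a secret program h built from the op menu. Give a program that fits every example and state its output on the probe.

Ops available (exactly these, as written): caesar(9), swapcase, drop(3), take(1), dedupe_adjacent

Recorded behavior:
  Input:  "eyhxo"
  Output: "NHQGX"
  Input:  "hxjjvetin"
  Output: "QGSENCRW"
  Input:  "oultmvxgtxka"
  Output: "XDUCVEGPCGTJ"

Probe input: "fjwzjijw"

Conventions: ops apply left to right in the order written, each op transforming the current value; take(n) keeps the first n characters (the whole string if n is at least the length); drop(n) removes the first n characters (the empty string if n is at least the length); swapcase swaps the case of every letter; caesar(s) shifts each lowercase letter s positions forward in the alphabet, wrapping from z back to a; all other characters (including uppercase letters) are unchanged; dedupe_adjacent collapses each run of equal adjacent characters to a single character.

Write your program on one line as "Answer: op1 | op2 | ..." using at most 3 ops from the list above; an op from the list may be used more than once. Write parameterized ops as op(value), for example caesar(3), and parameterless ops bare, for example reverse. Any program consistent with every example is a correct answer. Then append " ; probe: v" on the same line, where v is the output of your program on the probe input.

dedupe_adjacent | caesar(9) | swapcase ; probe: "OSFISRSF"

Check, running the answer program on each example:
  "eyhxo" -> "eyhxo" -> "nhqgx" -> "NHQGX"
  "hxjjvetin" -> "hxjvetin" -> "qgsencrw" -> "QGSENCRW"
  "oultmvxgtxka" -> "oultmvxgtxka" -> "xducvegpcgtj" -> "XDUCVEGPCGTJ"
  probe: "fjwzjijw" -> "fjwzjijw" -> "osfisrsf" -> "OSFISRSF"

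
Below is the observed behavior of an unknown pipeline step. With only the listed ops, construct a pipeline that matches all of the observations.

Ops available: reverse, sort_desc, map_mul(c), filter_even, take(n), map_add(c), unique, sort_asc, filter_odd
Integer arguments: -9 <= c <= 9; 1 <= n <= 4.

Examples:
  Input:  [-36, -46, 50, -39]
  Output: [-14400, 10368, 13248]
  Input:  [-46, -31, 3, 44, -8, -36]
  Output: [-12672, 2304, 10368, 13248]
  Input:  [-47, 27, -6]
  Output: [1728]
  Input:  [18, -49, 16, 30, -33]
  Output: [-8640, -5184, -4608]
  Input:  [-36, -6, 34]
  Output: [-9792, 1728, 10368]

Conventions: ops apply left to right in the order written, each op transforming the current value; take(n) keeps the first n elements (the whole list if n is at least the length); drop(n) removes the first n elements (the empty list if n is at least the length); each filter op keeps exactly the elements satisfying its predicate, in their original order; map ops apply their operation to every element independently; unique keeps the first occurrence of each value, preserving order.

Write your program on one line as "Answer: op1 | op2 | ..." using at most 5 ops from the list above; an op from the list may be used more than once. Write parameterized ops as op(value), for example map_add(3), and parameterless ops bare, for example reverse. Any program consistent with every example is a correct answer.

filter_even | map_mul(8) | map_mul(-4) | sort_asc | map_mul(9)

Check, running the answer program on each example:
  [-36, -46, 50, -39] -> [-36, -46, 50] -> [-288, -368, 400] -> [1152, 1472, -1600] -> [-1600, 1152, 1472] -> [-14400, 10368, 13248]
  [-46, -31, 3, 44, -8, -36] -> [-46, 44, -8, -36] -> [-368, 352, -64, -288] -> [1472, -1408, 256, 1152] -> [-1408, 256, 1152, 1472] -> [-12672, 2304, 10368, 13248]
  [-47, 27, -6] -> [-6] -> [-48] -> [192] -> [192] -> [1728]
  [18, -49, 16, 30, -33] -> [18, 16, 30] -> [144, 128, 240] -> [-576, -512, -960] -> [-960, -576, -512] -> [-8640, -5184, -4608]
  [-36, -6, 34] -> [-36, -6, 34] -> [-288, -48, 272] -> [1152, 192, -1088] -> [-1088, 192, 1152] -> [-9792, 1728, 10368]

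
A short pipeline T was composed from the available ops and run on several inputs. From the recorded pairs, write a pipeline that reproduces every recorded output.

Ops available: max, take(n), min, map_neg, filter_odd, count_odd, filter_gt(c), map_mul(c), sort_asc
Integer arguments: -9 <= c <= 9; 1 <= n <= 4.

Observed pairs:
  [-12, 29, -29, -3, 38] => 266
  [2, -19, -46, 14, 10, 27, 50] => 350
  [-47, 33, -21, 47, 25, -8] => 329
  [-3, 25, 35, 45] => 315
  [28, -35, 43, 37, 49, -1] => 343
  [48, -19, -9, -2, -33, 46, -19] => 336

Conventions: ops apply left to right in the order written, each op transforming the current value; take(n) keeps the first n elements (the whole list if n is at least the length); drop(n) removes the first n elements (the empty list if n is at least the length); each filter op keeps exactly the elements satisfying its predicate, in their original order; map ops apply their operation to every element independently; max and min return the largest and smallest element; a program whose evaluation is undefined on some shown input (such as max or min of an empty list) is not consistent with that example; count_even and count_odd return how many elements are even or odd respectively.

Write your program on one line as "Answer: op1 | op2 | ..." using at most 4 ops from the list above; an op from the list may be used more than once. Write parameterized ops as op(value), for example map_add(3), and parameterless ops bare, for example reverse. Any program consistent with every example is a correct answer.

sort_asc | map_mul(-7) | map_neg | max

Check, running the answer program on each example:
  [-12, 29, -29, -3, 38] -> [-29, -12, -3, 29, 38] -> [203, 84, 21, -203, -266] -> [-203, -84, -21, 203, 266] -> 266
  [2, -19, -46, 14, 10, 27, 50] -> [-46, -19, 2, 10, 14, 27, 50] -> [322, 133, -14, -70, -98, -189, -350] -> [-322, -133, 14, 70, 98, 189, 350] -> 350
  [-47, 33, -21, 47, 25, -8] -> [-47, -21, -8, 25, 33, 47] -> [329, 147, 56, -175, -231, -329] -> [-329, -147, -56, 175, 231, 329] -> 329
  [-3, 25, 35, 45] -> [-3, 25, 35, 45] -> [21, -175, -245, -315] -> [-21, 175, 245, 315] -> 315
  [28, -35, 43, 37, 49, -1] -> [-35, -1, 28, 37, 43, 49] -> [245, 7, -196, -259, -301, -343] -> [-245, -7, 196, 259, 301, 343] -> 343
  [48, -19, -9, -2, -33, 46, -19] -> [-33, -19, -19, -9, -2, 46, 48] -> [231, 133, 133, 63, 14, -322, -336] -> [-231, -133, -133, -63, -14, 322, 336] -> 336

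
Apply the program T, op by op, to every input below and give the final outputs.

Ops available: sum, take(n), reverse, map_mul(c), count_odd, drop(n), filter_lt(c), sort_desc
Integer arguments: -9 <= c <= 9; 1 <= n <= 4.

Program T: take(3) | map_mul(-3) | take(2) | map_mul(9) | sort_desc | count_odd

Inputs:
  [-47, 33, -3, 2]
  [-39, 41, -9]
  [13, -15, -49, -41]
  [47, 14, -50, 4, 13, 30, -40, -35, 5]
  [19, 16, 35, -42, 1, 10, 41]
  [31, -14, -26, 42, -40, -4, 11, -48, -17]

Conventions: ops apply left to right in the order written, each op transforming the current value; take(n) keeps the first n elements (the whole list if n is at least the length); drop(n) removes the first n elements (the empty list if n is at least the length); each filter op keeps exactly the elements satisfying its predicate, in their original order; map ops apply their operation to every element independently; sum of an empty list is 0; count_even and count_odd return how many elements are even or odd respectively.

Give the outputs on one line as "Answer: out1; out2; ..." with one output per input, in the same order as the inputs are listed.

Execution, op by op:
  [-47, 33, -3, 2] -> [-47, 33, -3] -> [141, -99, 9] -> [141, -99] -> [1269, -891] -> [1269, -891] -> 2
  [-39, 41, -9] -> [-39, 41, -9] -> [117, -123, 27] -> [117, -123] -> [1053, -1107] -> [1053, -1107] -> 2
  [13, -15, -49, -41] -> [13, -15, -49] -> [-39, 45, 147] -> [-39, 45] -> [-351, 405] -> [405, -351] -> 2
  [47, 14, -50, 4, 13, 30, -40, -35, 5] -> [47, 14, -50] -> [-141, -42, 150] -> [-141, -42] -> [-1269, -378] -> [-378, -1269] -> 1
  [19, 16, 35, -42, 1, 10, 41] -> [19, 16, 35] -> [-57, -48, -105] -> [-57, -48] -> [-513, -432] -> [-432, -513] -> 1
  [31, -14, -26, 42, -40, -4, 11, -48, -17] -> [31, -14, -26] -> [-93, 42, 78] -> [-93, 42] -> [-837, 378] -> [378, -837] -> 1

2; 2; 2; 1; 1; 1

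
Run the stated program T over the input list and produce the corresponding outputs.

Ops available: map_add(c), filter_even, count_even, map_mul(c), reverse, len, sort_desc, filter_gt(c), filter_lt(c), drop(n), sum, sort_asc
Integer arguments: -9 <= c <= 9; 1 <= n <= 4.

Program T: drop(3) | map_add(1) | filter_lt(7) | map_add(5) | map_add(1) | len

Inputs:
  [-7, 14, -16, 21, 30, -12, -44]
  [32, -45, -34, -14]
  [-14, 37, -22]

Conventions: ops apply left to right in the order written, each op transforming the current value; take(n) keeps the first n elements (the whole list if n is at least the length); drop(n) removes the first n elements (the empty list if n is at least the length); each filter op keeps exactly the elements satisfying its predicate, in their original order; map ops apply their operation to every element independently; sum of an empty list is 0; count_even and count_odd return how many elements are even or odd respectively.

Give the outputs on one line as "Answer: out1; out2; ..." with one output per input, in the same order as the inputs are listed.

Execution, op by op:
  [-7, 14, -16, 21, 30, -12, -44] -> [21, 30, -12, -44] -> [22, 31, -11, -43] -> [-11, -43] -> [-6, -38] -> [-5, -37] -> 2
  [32, -45, -34, -14] -> [-14] -> [-13] -> [-13] -> [-8] -> [-7] -> 1
  [-14, 37, -22] -> [] -> [] -> [] -> [] -> [] -> 0

2; 1; 0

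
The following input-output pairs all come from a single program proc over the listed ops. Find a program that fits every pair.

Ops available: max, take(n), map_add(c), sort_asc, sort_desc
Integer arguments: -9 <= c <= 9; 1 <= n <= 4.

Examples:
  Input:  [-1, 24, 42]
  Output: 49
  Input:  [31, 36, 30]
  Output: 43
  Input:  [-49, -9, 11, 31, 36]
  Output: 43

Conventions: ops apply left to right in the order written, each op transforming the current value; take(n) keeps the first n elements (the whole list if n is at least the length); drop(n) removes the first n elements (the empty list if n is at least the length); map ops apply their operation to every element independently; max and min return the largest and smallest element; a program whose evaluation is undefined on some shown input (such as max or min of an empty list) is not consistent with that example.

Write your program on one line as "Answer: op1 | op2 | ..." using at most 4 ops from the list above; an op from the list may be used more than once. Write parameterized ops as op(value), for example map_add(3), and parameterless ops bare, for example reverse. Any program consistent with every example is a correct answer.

sort_asc | sort_desc | map_add(7) | max

Check, running the answer program on each example:
  [-1, 24, 42] -> [-1, 24, 42] -> [42, 24, -1] -> [49, 31, 6] -> 49
  [31, 36, 30] -> [30, 31, 36] -> [36, 31, 30] -> [43, 38, 37] -> 43
  [-49, -9, 11, 31, 36] -> [-49, -9, 11, 31, 36] -> [36, 31, 11, -9, -49] -> [43, 38, 18, -2, -42] -> 43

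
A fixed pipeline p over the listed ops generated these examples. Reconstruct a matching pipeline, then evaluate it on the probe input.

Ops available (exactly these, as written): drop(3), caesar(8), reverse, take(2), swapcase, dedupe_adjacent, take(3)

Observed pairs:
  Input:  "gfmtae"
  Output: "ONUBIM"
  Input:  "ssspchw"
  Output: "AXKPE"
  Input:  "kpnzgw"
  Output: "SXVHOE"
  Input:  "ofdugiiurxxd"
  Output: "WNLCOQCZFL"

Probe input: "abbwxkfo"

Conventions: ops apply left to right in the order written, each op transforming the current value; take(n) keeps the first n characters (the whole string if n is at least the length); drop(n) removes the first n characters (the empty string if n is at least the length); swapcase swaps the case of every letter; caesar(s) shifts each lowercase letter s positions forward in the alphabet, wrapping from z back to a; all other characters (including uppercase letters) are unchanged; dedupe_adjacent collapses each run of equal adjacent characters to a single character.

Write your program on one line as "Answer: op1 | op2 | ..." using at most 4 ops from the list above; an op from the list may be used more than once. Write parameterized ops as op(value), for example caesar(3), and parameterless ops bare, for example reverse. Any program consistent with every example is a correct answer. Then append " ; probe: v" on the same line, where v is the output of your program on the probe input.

caesar(8) | dedupe_adjacent | swapcase ; probe: "IJEFSNW"

Check, running the answer program on each example:
  "gfmtae" -> "onubim" -> "onubim" -> "ONUBIM"
  "ssspchw" -> "aaaxkpe" -> "axkpe" -> "AXKPE"
  "kpnzgw" -> "sxvhoe" -> "sxvhoe" -> "SXVHOE"
  "ofdugiiurxxd" -> "wnlcoqqczffl" -> "wnlcoqczfl" -> "WNLCOQCZFL"
  probe: "abbwxkfo" -> "ijjefsnw" -> "ijefsnw" -> "IJEFSNW"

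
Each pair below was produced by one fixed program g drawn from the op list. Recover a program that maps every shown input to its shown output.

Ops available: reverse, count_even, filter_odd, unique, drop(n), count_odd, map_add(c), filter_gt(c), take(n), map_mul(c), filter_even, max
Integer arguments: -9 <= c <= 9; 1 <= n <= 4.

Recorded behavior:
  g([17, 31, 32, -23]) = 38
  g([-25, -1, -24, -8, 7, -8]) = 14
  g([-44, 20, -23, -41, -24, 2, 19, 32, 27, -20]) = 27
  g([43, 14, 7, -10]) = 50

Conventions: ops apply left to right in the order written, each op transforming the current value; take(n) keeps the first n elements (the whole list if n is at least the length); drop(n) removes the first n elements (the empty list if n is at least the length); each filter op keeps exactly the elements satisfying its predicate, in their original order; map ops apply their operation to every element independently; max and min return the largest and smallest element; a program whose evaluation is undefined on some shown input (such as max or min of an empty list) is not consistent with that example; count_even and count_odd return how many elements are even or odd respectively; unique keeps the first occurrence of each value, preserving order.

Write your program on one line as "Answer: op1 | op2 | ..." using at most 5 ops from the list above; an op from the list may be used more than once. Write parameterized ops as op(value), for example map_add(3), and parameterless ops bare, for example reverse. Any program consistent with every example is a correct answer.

map_add(7) | filter_gt(1) | take(2) | max

Check, running the answer program on each example:
  [17, 31, 32, -23] -> [24, 38, 39, -16] -> [24, 38, 39] -> [24, 38] -> 38
  [-25, -1, -24, -8, 7, -8] -> [-18, 6, -17, -1, 14, -1] -> [6, 14] -> [6, 14] -> 14
  [-44, 20, -23, -41, -24, 2, 19, 32, 27, -20] -> [-37, 27, -16, -34, -17, 9, 26, 39, 34, -13] -> [27, 9, 26, 39, 34] -> [27, 9] -> 27
  [43, 14, 7, -10] -> [50, 21, 14, -3] -> [50, 21, 14] -> [50, 21] -> 50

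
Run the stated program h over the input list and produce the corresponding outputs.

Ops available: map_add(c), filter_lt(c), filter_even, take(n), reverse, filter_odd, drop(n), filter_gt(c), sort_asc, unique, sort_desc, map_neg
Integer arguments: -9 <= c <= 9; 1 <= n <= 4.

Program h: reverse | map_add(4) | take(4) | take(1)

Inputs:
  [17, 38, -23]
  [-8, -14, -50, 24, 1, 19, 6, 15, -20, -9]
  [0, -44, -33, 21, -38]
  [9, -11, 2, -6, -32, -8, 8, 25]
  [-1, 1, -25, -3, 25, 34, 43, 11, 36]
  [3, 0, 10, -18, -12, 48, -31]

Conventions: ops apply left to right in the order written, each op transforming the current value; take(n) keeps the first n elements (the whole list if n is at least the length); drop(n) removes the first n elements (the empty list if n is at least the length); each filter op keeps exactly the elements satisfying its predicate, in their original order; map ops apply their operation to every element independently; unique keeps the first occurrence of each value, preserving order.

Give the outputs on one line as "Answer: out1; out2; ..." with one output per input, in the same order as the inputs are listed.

Execution, op by op:
  [17, 38, -23] -> [-23, 38, 17] -> [-19, 42, 21] -> [-19, 42, 21] -> [-19]
  [-8, -14, -50, 24, 1, 19, 6, 15, -20, -9] -> [-9, -20, 15, 6, 19, 1, 24, -50, -14, -8] -> [-5, -16, 19, 10, 23, 5, 28, -46, -10, -4] -> [-5, -16, 19, 10] -> [-5]
  [0, -44, -33, 21, -38] -> [-38, 21, -33, -44, 0] -> [-34, 25, -29, -40, 4] -> [-34, 25, -29, -40] -> [-34]
  [9, -11, 2, -6, -32, -8, 8, 25] -> [25, 8, -8, -32, -6, 2, -11, 9] -> [29, 12, -4, -28, -2, 6, -7, 13] -> [29, 12, -4, -28] -> [29]
  [-1, 1, -25, -3, 25, 34, 43, 11, 36] -> [36, 11, 43, 34, 25, -3, -25, 1, -1] -> [40, 15, 47, 38, 29, 1, -21, 5, 3] -> [40, 15, 47, 38] -> [40]
  [3, 0, 10, -18, -12, 48, -31] -> [-31, 48, -12, -18, 10, 0, 3] -> [-27, 52, -8, -14, 14, 4, 7] -> [-27, 52, -8, -14] -> [-27]

[-19]; [-5]; [-34]; [29]; [40]; [-27]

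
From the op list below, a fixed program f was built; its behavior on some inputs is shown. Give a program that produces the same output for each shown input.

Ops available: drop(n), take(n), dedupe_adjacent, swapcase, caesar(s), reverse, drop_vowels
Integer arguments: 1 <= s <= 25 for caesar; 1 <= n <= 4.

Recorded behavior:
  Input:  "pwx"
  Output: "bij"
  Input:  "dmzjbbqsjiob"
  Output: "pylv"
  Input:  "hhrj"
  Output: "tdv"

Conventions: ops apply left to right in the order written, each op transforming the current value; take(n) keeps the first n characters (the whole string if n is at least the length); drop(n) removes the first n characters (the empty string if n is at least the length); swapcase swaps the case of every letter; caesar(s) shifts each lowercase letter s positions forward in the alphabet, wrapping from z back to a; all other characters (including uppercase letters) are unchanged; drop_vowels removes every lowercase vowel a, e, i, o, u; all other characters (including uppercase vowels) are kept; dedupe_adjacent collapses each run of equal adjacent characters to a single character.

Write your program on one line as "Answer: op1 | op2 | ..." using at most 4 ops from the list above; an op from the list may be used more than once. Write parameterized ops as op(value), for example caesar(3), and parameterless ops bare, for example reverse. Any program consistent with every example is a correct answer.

caesar(21) | take(4) | caesar(17) | dedupe_adjacent

Check, running the answer program on each example:
  "pwx" -> "krs" -> "krs" -> "bij" -> "bij"
  "dmzjbbqsjiob" -> "yhuewwlnedjw" -> "yhue" -> "pylv" -> "pylv"
  "hhrj" -> "ccme" -> "ccme" -> "ttdv" -> "tdv"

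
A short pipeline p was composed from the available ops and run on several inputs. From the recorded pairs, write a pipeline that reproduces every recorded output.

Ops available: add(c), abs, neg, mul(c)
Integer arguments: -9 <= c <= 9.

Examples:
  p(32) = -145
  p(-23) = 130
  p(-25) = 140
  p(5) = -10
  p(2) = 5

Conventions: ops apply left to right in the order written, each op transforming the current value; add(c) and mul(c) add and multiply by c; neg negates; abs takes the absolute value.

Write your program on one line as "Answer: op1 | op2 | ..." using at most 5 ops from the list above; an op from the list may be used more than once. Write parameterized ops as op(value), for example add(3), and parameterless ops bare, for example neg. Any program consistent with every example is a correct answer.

add(4) | add(-7) | neg | mul(5)

Check, running the answer program on each example:
  32 -> 36 -> 29 -> -29 -> -145
  -23 -> -19 -> -26 -> 26 -> 130
  -25 -> -21 -> -28 -> 28 -> 140
  5 -> 9 -> 2 -> -2 -> -10
  2 -> 6 -> -1 -> 1 -> 5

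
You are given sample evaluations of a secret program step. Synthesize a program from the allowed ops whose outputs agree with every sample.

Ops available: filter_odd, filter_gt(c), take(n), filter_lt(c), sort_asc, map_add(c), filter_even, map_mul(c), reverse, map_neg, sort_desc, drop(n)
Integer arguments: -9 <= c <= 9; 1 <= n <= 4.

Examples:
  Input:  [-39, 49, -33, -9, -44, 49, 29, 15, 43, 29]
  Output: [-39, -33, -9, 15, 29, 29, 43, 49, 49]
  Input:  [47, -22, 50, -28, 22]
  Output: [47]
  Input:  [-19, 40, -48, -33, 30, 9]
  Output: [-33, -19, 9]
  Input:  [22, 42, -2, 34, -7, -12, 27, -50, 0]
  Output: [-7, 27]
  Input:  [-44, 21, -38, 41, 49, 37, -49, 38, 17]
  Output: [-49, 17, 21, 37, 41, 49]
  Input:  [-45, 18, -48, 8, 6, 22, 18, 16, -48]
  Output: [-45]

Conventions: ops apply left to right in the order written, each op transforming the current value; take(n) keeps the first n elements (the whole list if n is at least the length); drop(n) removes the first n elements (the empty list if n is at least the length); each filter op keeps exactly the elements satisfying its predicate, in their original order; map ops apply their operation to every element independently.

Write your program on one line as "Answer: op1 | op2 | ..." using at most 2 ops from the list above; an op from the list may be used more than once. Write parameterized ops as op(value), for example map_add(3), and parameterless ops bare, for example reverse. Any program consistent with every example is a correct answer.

filter_odd | sort_asc

Check, running the answer program on each example:
  [-39, 49, -33, -9, -44, 49, 29, 15, 43, 29] -> [-39, 49, -33, -9, 49, 29, 15, 43, 29] -> [-39, -33, -9, 15, 29, 29, 43, 49, 49]
  [47, -22, 50, -28, 22] -> [47] -> [47]
  [-19, 40, -48, -33, 30, 9] -> [-19, -33, 9] -> [-33, -19, 9]
  [22, 42, -2, 34, -7, -12, 27, -50, 0] -> [-7, 27] -> [-7, 27]
  [-44, 21, -38, 41, 49, 37, -49, 38, 17] -> [21, 41, 49, 37, -49, 17] -> [-49, 17, 21, 37, 41, 49]
  [-45, 18, -48, 8, 6, 22, 18, 16, -48] -> [-45] -> [-45]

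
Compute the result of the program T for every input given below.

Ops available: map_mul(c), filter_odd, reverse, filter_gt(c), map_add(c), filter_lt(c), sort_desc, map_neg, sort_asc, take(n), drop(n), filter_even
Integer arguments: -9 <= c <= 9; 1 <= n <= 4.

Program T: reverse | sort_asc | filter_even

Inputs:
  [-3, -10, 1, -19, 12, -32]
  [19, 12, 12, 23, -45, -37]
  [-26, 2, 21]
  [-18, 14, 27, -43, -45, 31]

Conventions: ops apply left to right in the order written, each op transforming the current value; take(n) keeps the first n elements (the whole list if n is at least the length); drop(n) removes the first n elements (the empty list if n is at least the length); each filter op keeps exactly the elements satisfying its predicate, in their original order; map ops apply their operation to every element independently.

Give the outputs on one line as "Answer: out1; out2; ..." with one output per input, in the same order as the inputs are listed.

Execution, op by op:
  [-3, -10, 1, -19, 12, -32] -> [-32, 12, -19, 1, -10, -3] -> [-32, -19, -10, -3, 1, 12] -> [-32, -10, 12]
  [19, 12, 12, 23, -45, -37] -> [-37, -45, 23, 12, 12, 19] -> [-45, -37, 12, 12, 19, 23] -> [12, 12]
  [-26, 2, 21] -> [21, 2, -26] -> [-26, 2, 21] -> [-26, 2]
  [-18, 14, 27, -43, -45, 31] -> [31, -45, -43, 27, 14, -18] -> [-45, -43, -18, 14, 27, 31] -> [-18, 14]

[-32, -10, 12]; [12, 12]; [-26, 2]; [-18, 14]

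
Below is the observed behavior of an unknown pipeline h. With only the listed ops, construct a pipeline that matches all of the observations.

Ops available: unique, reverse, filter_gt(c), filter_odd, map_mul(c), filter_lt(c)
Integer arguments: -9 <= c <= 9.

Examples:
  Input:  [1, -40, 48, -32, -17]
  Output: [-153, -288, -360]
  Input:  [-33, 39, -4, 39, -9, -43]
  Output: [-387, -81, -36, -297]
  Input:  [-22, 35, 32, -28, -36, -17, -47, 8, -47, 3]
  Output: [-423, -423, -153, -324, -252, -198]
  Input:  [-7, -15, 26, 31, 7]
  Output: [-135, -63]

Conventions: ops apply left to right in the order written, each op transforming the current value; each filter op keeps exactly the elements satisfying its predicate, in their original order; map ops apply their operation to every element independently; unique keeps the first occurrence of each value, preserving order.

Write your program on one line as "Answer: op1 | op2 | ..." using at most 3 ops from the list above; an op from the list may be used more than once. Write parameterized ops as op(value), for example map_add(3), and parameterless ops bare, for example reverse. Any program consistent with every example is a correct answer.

filter_lt(1) | map_mul(9) | reverse

Check, running the answer program on each example:
  [1, -40, 48, -32, -17] -> [-40, -32, -17] -> [-360, -288, -153] -> [-153, -288, -360]
  [-33, 39, -4, 39, -9, -43] -> [-33, -4, -9, -43] -> [-297, -36, -81, -387] -> [-387, -81, -36, -297]
  [-22, 35, 32, -28, -36, -17, -47, 8, -47, 3] -> [-22, -28, -36, -17, -47, -47] -> [-198, -252, -324, -153, -423, -423] -> [-423, -423, -153, -324, -252, -198]
  [-7, -15, 26, 31, 7] -> [-7, -15] -> [-63, -135] -> [-135, -63]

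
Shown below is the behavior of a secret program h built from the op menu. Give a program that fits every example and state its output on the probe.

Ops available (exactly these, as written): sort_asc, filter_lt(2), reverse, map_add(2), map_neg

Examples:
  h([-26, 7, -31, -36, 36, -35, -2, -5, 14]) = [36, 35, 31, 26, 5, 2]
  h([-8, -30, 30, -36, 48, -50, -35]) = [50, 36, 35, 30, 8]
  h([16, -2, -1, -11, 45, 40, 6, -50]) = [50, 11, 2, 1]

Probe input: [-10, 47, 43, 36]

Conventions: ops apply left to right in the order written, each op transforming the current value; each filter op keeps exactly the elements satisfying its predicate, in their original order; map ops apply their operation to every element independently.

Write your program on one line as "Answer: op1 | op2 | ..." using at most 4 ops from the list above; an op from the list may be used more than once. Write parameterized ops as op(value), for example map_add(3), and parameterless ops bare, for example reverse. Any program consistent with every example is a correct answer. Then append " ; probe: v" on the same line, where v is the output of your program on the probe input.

filter_lt(2) | sort_asc | map_neg ; probe: [10]

Check, running the answer program on each example:
  [-26, 7, -31, -36, 36, -35, -2, -5, 14] -> [-26, -31, -36, -35, -2, -5] -> [-36, -35, -31, -26, -5, -2] -> [36, 35, 31, 26, 5, 2]
  [-8, -30, 30, -36, 48, -50, -35] -> [-8, -30, -36, -50, -35] -> [-50, -36, -35, -30, -8] -> [50, 36, 35, 30, 8]
  [16, -2, -1, -11, 45, 40, 6, -50] -> [-2, -1, -11, -50] -> [-50, -11, -2, -1] -> [50, 11, 2, 1]
  probe: [-10, 47, 43, 36] -> [-10] -> [-10] -> [10]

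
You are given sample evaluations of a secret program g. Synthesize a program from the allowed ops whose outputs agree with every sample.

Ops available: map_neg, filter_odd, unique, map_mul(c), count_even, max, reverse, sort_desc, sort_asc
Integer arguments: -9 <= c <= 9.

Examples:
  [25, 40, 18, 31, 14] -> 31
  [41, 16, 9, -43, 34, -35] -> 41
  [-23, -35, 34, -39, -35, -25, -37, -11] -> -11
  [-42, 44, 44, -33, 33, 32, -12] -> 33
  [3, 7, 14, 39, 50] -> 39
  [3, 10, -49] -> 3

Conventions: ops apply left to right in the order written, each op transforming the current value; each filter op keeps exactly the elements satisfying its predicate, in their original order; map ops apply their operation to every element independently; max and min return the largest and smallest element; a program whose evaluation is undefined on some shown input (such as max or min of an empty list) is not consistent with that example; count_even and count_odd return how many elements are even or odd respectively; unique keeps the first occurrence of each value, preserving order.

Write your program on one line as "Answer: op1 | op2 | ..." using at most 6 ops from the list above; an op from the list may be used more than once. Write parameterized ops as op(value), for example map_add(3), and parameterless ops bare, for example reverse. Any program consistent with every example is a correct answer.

reverse | unique | reverse | filter_odd | sort_asc | max

Check, running the answer program on each example:
  [25, 40, 18, 31, 14] -> [14, 31, 18, 40, 25] -> [14, 31, 18, 40, 25] -> [25, 40, 18, 31, 14] -> [25, 31] -> [25, 31] -> 31
  [41, 16, 9, -43, 34, -35] -> [-35, 34, -43, 9, 16, 41] -> [-35, 34, -43, 9, 16, 41] -> [41, 16, 9, -43, 34, -35] -> [41, 9, -43, -35] -> [-43, -35, 9, 41] -> 41
  [-23, -35, 34, -39, -35, -25, -37, -11] -> [-11, -37, -25, -35, -39, 34, -35, -23] -> [-11, -37, -25, -35, -39, 34, -23] -> [-23, 34, -39, -35, -25, -37, -11] -> [-23, -39, -35, -25, -37, -11] -> [-39, -37, -35, -25, -23, -11] -> -11
  [-42, 44, 44, -33, 33, 32, -12] -> [-12, 32, 33, -33, 44, 44, -42] -> [-12, 32, 33, -33, 44, -42] -> [-42, 44, -33, 33, 32, -12] -> [-33, 33] -> [-33, 33] -> 33
  [3, 7, 14, 39, 50] -> [50, 39, 14, 7, 3] -> [50, 39, 14, 7, 3] -> [3, 7, 14, 39, 50] -> [3, 7, 39] -> [3, 7, 39] -> 39
  [3, 10, -49] -> [-49, 10, 3] -> [-49, 10, 3] -> [3, 10, -49] -> [3, -49] -> [-49, 3] -> 3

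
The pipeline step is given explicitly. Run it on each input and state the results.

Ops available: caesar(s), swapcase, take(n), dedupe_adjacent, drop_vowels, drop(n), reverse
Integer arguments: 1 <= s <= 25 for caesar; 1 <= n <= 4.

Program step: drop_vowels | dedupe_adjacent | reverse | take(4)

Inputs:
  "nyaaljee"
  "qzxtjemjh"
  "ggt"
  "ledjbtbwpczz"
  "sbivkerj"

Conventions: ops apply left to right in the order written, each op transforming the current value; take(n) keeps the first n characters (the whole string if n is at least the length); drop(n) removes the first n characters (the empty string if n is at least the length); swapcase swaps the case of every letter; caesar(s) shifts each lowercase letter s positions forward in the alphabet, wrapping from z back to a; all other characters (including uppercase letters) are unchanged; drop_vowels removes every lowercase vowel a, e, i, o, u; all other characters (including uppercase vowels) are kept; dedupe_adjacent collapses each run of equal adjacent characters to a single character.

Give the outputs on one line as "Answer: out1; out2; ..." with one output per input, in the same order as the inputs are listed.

"jlyn"; "hjmj"; "tg"; "zcpw"; "jrkv"

Execution, op by op:
  "nyaaljee" -> "nylj" -> "nylj" -> "jlyn" -> "jlyn"
  "qzxtjemjh" -> "qzxtjmjh" -> "qzxtjmjh" -> "hjmjtxzq" -> "hjmj"
  "ggt" -> "ggt" -> "gt" -> "tg" -> "tg"
  "ledjbtbwpczz" -> "ldjbtbwpczz" -> "ldjbtbwpcz" -> "zcpwbtbjdl" -> "zcpw"
  "sbivkerj" -> "sbvkrj" -> "sbvkrj" -> "jrkvbs" -> "jrkv"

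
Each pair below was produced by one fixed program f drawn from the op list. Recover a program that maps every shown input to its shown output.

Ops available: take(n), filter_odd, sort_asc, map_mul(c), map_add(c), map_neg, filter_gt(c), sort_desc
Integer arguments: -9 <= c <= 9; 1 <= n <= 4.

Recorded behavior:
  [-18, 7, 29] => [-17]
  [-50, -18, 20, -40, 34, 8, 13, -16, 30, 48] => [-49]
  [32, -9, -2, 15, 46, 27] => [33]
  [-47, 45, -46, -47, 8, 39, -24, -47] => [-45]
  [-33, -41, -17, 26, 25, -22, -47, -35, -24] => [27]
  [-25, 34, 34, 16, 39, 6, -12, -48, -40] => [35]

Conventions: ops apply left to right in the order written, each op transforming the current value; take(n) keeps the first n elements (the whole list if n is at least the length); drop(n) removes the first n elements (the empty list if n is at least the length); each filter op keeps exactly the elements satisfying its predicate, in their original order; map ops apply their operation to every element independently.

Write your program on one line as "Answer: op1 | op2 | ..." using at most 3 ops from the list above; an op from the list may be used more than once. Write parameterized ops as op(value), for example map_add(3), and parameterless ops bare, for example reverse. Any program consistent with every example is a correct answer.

map_add(1) | filter_odd | take(1)

Check, running the answer program on each example:
  [-18, 7, 29] -> [-17, 8, 30] -> [-17] -> [-17]
  [-50, -18, 20, -40, 34, 8, 13, -16, 30, 48] -> [-49, -17, 21, -39, 35, 9, 14, -15, 31, 49] -> [-49, -17, 21, -39, 35, 9, -15, 31, 49] -> [-49]
  [32, -9, -2, 15, 46, 27] -> [33, -8, -1, 16, 47, 28] -> [33, -1, 47] -> [33]
  [-47, 45, -46, -47, 8, 39, -24, -47] -> [-46, 46, -45, -46, 9, 40, -23, -46] -> [-45, 9, -23] -> [-45]
  [-33, -41, -17, 26, 25, -22, -47, -35, -24] -> [-32, -40, -16, 27, 26, -21, -46, -34, -23] -> [27, -21, -23] -> [27]
  [-25, 34, 34, 16, 39, 6, -12, -48, -40] -> [-24, 35, 35, 17, 40, 7, -11, -47, -39] -> [35, 35, 17, 7, -11, -47, -39] -> [35]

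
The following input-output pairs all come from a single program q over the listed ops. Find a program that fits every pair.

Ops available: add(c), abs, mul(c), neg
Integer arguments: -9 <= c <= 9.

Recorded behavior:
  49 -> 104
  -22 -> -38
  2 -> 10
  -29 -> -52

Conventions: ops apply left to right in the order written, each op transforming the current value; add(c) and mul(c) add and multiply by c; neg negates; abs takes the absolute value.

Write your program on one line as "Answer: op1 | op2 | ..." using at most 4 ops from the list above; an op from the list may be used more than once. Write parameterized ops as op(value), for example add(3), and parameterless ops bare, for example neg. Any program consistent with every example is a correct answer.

mul(-2) | neg | add(6)

Check, running the answer program on each example:
  49 -> -98 -> 98 -> 104
  -22 -> 44 -> -44 -> -38
  2 -> -4 -> 4 -> 10
  -29 -> 58 -> -58 -> -52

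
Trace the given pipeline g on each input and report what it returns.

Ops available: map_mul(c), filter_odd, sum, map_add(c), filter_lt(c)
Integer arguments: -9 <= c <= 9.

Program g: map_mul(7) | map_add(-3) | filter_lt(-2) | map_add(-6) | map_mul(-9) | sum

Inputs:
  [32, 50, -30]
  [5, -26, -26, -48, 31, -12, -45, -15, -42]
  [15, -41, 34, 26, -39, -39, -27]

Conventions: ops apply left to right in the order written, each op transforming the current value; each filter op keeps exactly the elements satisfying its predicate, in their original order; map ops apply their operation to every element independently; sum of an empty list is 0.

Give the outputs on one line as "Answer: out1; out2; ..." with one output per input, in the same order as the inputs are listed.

Execution, op by op:
  [32, 50, -30] -> [224, 350, -210] -> [221, 347, -213] -> [-213] -> [-219] -> [1971] -> 1971
  [5, -26, -26, -48, 31, -12, -45, -15, -42] -> [35, -182, -182, -336, 217, -84, -315, -105, -294] -> [32, -185, -185, -339, 214, -87, -318, -108, -297] -> [-185, -185, -339, -87, -318, -108, -297] -> [-191, -191, -345, -93, -324, -114, -303] -> [1719, 1719, 3105, 837, 2916, 1026, 2727] -> 14049
  [15, -41, 34, 26, -39, -39, -27] -> [105, -287, 238, 182, -273, -273, -189] -> [102, -290, 235, 179, -276, -276, -192] -> [-290, -276, -276, -192] -> [-296, -282, -282, -198] -> [2664, 2538, 2538, 1782] -> 9522

1971; 14049; 9522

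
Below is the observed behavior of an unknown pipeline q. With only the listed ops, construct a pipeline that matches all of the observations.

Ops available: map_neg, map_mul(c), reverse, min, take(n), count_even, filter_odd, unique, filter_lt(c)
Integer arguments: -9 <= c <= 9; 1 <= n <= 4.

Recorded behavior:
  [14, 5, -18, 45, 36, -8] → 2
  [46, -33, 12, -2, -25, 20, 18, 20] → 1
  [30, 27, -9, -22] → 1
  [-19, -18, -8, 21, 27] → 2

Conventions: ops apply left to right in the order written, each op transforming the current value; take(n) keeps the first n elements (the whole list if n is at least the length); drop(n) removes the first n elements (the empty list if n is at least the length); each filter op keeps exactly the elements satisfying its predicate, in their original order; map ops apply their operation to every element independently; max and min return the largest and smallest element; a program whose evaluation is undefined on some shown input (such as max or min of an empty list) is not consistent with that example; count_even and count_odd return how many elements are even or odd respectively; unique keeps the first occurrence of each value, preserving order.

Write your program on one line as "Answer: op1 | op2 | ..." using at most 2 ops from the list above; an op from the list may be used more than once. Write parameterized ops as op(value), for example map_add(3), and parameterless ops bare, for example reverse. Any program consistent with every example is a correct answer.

filter_lt(-1) | count_even

Check, running the answer program on each example:
  [14, 5, -18, 45, 36, -8] -> [-18, -8] -> 2
  [46, -33, 12, -2, -25, 20, 18, 20] -> [-33, -2, -25] -> 1
  [30, 27, -9, -22] -> [-9, -22] -> 1
  [-19, -18, -8, 21, 27] -> [-19, -18, -8] -> 2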